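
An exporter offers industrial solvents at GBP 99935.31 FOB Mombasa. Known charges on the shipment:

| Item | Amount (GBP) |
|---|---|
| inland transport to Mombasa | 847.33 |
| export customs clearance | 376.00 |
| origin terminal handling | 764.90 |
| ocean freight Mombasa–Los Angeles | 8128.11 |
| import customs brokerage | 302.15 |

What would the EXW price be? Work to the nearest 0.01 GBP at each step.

EXW price: GBP 97947.08

Not relevant to the conversion: freight, brokerage — on the buyer under both terms; not part of either seller's price.
From FOB to EXW, the seller no longer bears: inland to port, export clearance, origin terminal.
EXW price = 99935.31 − 847.33 − 376.00 − 764.90 = 97947.08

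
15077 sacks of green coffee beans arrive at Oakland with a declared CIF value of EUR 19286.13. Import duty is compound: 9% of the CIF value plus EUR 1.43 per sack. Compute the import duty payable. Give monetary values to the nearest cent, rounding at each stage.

Import duty: EUR 23295.86

Ad valorem component: 19286.13 × 9% = 1735.75
Specific component: 15077 × 1.43 = 21560.11
Import duty = 1735.75 + 21560.11 = 23295.86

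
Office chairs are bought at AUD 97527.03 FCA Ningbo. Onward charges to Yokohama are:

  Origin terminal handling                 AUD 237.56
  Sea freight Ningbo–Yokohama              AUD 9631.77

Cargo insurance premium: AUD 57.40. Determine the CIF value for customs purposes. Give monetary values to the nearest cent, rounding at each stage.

CIF = FCA price + pre-shipment costs + freight + insurance
CIF = 97527.03 + 237.56 + 9631.77 + 57.40 = 107453.76

CIF value: AUD 107453.76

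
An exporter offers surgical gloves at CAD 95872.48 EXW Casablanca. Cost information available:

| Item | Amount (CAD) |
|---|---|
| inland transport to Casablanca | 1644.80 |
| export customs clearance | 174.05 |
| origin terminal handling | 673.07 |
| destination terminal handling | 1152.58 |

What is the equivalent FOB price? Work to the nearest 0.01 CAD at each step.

Not relevant to the conversion: destination terminal — on the buyer under both terms; not part of either seller's price.
From EXW to FOB, the seller additionally bears: inland to port, export clearance, origin terminal.
FOB price = 95872.48 + 1644.80 + 174.05 + 673.07 = 98364.40

FOB price: CAD 98364.40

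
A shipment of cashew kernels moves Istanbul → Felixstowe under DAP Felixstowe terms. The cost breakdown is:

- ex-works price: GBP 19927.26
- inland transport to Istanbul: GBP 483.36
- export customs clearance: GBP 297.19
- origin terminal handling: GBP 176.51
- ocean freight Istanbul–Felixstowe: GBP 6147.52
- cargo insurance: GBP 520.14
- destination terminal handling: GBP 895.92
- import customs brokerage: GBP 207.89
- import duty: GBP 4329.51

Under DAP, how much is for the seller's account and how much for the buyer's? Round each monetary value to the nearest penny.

DAP: the seller bears all costs to the named destination except import duty and clearance.
Seller's account: goods 19927.26 + inland to port 483.36 + export clearance 297.19 + origin terminal 176.51 + freight 6147.52 + insurance 520.14 + destination terminal 895.92 = 28447.90
Buyer's account: brokerage 207.89 + duty 4329.51 = 4537.40

Seller: GBP 28447.90; buyer: GBP 4537.40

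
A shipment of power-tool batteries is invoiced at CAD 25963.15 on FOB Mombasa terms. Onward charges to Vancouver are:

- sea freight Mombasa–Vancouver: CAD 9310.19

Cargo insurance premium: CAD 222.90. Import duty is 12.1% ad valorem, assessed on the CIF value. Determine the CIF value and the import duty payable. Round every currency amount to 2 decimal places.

CIF value: CAD 35496.24; import duty: CAD 4295.05

CIF = FOB price + freight + insurance
CIF = 25963.15 + 9310.19 + 222.90 = 35496.24
Import duty = 35496.24 × 12.1% = 4295.05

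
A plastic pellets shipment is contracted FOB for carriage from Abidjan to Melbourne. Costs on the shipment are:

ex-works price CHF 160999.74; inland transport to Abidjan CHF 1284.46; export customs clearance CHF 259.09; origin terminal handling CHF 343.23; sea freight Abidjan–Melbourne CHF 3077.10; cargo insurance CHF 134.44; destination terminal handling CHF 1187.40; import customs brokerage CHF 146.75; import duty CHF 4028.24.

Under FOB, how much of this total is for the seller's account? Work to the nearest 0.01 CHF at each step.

FOB: the seller bears costs until goods are on board at the origin port; the buyer bears freight, insurance and all costs thereafter.
Seller's account: goods 160999.74 + inland to port 1284.46 + export clearance 259.09 + origin terminal 343.23 = 162886.52
Buyer's account: freight 3077.10 + insurance 134.44 + destination terminal 1187.40 + brokerage 146.75 + duty 4028.24 = 8573.93

Seller's account: CHF 162886.52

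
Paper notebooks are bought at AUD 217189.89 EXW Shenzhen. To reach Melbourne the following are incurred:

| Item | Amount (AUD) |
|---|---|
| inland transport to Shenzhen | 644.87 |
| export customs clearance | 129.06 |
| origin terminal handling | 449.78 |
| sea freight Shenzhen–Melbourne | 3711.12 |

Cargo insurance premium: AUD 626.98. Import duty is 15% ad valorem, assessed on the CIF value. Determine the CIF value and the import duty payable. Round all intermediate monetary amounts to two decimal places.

CIF = EXW price + pre-shipment costs + freight + insurance
CIF = 217189.89 + 644.87 + 129.06 + 449.78 + 3711.12 + 626.98 = 222751.70
Import duty = 222751.70 × 15% = 33412.76

CIF value: AUD 222751.70; import duty: AUD 33412.76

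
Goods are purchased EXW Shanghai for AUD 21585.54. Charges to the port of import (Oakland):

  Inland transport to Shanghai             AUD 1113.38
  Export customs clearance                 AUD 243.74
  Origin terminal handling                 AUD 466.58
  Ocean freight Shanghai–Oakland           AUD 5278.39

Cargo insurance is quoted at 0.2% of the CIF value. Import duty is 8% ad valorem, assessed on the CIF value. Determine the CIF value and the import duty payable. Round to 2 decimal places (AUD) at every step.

Let C be the CIF value. C = EXW price + pre-shipment costs + freight + 0.2% × C
C − 0.2% × C = 21585.54 + 1113.38 + 243.74 + 466.58 + 5278.39
0.998 × C = 28687.63
C = 28687.63 / 0.998 = 28745.12
Insurance premium = 0.2% × 28745.12 = 57.49
Import duty = 28745.12 × 8% = 2299.61

CIF value: AUD 28745.12; import duty: AUD 2299.61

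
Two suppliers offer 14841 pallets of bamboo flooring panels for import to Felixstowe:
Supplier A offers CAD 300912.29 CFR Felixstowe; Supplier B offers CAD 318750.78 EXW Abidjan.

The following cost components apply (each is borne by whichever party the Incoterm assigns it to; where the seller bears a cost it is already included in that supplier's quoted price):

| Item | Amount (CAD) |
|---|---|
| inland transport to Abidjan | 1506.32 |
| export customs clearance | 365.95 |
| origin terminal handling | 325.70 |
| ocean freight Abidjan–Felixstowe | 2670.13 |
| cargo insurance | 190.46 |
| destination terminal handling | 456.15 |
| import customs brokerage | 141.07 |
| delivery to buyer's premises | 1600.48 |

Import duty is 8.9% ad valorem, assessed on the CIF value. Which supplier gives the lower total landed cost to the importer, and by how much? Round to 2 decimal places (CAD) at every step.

Supplier A is cheaper by CAD 24727.48

Supplier A (CFR):
CIF value = CFR price + insurance = 300912.29 + 190.46 = 301102.75
Import duty = 301102.75 × 8.9% = 26798.14
Buyer bears (A): 190.46 + 456.15 + 141.07 + 1600.48 = 2388.16
Landed cost (A) = invoice 300912.29 + 2388.16 + duty 26798.14 = 330098.59
Supplier B (EXW):
CIF value = EXW price + inland to port + export clearance + origin terminal + freight + insurance = 318750.78 + 1506.32 + 365.95 + 325.70 + 2670.13 + 190.46 = 323809.34
Import duty = 323809.34 × 8.9% = 28819.03
Buyer bears (B): 1506.32 + 365.95 + 325.70 + 2670.13 + 190.46 + 456.15 + 141.07 + 1600.48 = 7256.26
Landed cost (B) = invoice 318750.78 + 7256.26 + duty 28819.03 = 354826.07
Difference = |330098.59 − 354826.07| = 24727.48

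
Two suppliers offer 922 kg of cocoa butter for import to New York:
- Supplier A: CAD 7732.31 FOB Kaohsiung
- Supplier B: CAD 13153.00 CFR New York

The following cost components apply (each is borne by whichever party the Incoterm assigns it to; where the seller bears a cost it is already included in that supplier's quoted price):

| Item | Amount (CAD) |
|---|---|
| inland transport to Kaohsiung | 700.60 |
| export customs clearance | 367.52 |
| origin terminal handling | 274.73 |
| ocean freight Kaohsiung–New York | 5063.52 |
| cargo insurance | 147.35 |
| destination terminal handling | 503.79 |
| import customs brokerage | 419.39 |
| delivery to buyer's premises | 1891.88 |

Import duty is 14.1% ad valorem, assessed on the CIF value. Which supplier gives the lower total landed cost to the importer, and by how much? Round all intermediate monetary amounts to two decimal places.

Supplier A (FOB):
CIF value = FOB price + freight + insurance = 7732.31 + 5063.52 + 147.35 = 12943.18
Import duty = 12943.18 × 14.1% = 1824.99
Buyer bears (A): 5063.52 + 147.35 + 503.79 + 419.39 + 1891.88 = 8025.93
Landed cost (A) = invoice 7732.31 + 8025.93 + duty 1824.99 = 17583.23
Supplier B (CFR):
CIF value = CFR price + insurance = 13153.00 + 147.35 = 13300.35
Import duty = 13300.35 × 14.1% = 1875.35
Buyer bears (B): 147.35 + 503.79 + 419.39 + 1891.88 = 2962.41
Landed cost (B) = invoice 13153.00 + 2962.41 + duty 1875.35 = 17990.76
Difference = |17583.23 − 17990.76| = 407.53

Supplier A is cheaper by CAD 407.53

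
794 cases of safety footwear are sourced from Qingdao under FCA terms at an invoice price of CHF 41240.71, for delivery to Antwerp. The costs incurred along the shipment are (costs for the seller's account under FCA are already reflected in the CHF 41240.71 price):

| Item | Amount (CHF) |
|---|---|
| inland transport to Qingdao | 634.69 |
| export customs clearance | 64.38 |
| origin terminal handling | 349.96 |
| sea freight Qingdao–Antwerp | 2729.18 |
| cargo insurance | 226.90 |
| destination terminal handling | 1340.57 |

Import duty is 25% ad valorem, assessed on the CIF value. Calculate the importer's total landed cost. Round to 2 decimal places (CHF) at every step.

FCA: the seller delivers export-cleared goods to the carrier; the buyer bears costs from that point.
Already in the invoice (seller's account under FCA): inland to port, export clearance — exclude.
CIF value = FCA price + origin terminal + freight + insurance = 41240.71 + 349.96 + 2729.18 + 226.90 = 44546.75
Import duty = 44546.75 × 25% = 11136.69
Buyer bears: origin terminal 349.96 + freight 2729.18 + insurance 226.90 + destination terminal 1340.57 + duty 11136.69 = 15783.30
Landed cost = invoice 41240.71 + 15783.30 = 57024.01

Total landed cost: CHF 57024.01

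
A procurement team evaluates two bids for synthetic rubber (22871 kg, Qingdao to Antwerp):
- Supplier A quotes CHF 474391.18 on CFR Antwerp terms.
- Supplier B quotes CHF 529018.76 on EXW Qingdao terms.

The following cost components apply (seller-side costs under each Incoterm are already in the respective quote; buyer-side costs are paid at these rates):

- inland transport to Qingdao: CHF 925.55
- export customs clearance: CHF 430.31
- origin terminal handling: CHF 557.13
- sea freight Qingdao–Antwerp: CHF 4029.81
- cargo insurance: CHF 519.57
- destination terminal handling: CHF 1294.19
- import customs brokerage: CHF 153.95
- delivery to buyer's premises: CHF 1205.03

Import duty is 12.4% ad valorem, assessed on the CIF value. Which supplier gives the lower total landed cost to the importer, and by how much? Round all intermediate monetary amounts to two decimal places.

Supplier A is cheaper by CHF 68081.11

Supplier A (CFR):
CIF value = CFR price + insurance = 474391.18 + 519.57 = 474910.75
Import duty = 474910.75 × 12.4% = 58888.93
Buyer bears (A): 519.57 + 1294.19 + 153.95 + 1205.03 = 3172.74
Landed cost (A) = invoice 474391.18 + 3172.74 + duty 58888.93 = 536452.85
Supplier B (EXW):
CIF value = EXW price + inland to port + export clearance + origin terminal + freight + insurance = 529018.76 + 925.55 + 430.31 + 557.13 + 4029.81 + 519.57 = 535481.13
Import duty = 535481.13 × 12.4% = 66399.66
Buyer bears (B): 925.55 + 430.31 + 557.13 + 4029.81 + 519.57 + 1294.19 + 153.95 + 1205.03 = 9115.54
Landed cost (B) = invoice 529018.76 + 9115.54 + duty 66399.66 = 604533.96
Difference = |536452.85 − 604533.96| = 68081.11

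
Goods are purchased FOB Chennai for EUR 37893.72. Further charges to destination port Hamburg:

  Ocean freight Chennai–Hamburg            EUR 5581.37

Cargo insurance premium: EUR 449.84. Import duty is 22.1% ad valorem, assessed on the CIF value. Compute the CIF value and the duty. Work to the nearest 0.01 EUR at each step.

CIF = FOB price + freight + insurance
CIF = 37893.72 + 5581.37 + 449.84 = 43924.93
Import duty = 43924.93 × 22.1% = 9707.41

CIF value: EUR 43924.93; import duty: EUR 9707.41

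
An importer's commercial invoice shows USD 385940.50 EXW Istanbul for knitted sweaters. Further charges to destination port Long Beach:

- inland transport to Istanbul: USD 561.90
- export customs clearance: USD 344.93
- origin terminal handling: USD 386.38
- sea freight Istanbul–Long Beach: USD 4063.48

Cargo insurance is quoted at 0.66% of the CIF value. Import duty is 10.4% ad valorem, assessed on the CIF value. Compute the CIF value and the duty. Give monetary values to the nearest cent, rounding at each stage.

CIF value: USD 393896.91; import duty: USD 40965.28

Let C be the CIF value. C = EXW price + pre-shipment costs + freight + 0.66% × C
C − 0.66% × C = 385940.50 + 561.90 + 344.93 + 386.38 + 4063.48
0.9934 × C = 391297.19
C = 391297.19 / 0.9934 = 393896.91
Insurance premium = 0.66% × 393896.91 = 2599.72
Import duty = 393896.91 × 10.4% = 40965.28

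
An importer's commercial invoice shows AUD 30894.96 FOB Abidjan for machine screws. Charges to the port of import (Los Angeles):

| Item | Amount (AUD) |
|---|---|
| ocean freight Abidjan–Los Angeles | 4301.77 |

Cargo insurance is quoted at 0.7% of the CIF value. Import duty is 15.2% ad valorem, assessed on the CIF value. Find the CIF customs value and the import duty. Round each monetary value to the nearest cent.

Let C be the CIF value. C = FOB price + freight + 0.7% × C
C − 0.7% × C = 30894.96 + 4301.77
0.993 × C = 35196.73
C = 35196.73 / 0.993 = 35444.84
Insurance premium = 0.7% × 35444.84 = 248.11
Import duty = 35444.84 × 15.2% = 5387.62

CIF value: AUD 35444.84; import duty: AUD 5387.62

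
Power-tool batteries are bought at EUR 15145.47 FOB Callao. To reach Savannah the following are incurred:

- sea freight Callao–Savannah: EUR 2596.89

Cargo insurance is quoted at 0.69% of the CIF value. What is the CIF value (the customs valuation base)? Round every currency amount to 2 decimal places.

CIF value: EUR 17865.63

Let C be the CIF value. C = FOB price + freight + 0.69% × C
C − 0.69% × C = 15145.47 + 2596.89
0.9931 × C = 17742.36
C = 17742.36 / 0.9931 = 17865.63
Insurance premium = 0.69% × 17865.63 = 123.27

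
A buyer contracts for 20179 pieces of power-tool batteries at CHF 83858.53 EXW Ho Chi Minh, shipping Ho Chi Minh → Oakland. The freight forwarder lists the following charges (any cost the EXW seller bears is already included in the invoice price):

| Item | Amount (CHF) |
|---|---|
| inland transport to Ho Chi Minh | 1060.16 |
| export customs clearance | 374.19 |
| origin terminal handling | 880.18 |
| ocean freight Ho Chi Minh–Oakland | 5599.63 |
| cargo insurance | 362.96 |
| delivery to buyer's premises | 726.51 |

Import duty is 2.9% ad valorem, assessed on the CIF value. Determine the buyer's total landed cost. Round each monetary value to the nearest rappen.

Total landed cost: CHF 95534.09

EXW: the seller makes goods available at their premises; the buyer bears all onward costs.
CIF value = EXW price + inland to port + export clearance + origin terminal + freight + insurance = 83858.53 + 1060.16 + 374.19 + 880.18 + 5599.63 + 362.96 = 92135.65
Import duty = 92135.65 × 2.9% = 2671.93
Buyer bears: inland to port 1060.16 + export clearance 374.19 + origin terminal 880.18 + freight 5599.63 + insurance 362.96 + delivery 726.51 + duty 2671.93 = 11675.56
Landed cost = invoice 83858.53 + 11675.56 = 95534.09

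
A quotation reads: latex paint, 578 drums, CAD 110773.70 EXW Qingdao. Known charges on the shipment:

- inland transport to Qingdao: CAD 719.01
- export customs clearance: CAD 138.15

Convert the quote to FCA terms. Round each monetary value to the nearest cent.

FCA price: CAD 111630.86

From EXW to FCA, the seller additionally bears: inland to port, export clearance.
FCA price = 110773.70 + 719.01 + 138.15 = 111630.86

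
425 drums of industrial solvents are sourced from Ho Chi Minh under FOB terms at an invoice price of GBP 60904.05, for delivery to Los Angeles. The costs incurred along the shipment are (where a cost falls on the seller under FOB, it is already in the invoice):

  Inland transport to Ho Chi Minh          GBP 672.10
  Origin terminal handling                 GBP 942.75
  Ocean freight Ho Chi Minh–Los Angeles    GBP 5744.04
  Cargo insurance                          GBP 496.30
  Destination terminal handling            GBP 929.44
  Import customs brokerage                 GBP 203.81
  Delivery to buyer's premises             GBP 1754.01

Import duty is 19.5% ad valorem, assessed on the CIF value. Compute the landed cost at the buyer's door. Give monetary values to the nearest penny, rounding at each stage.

Total landed cost: GBP 83124.81

FOB: the seller bears costs until goods are on board at the origin port; the buyer bears freight, insurance and all costs thereafter.
Already in the invoice (seller's account under FOB): inland to port, origin terminal — exclude.
CIF value = FOB price + freight + insurance = 60904.05 + 5744.04 + 496.30 = 67144.39
Import duty = 67144.39 × 19.5% = 13093.16
Buyer bears: freight 5744.04 + insurance 496.30 + destination terminal 929.44 + brokerage 203.81 + delivery 1754.01 + duty 13093.16 = 22220.76
Landed cost = invoice 60904.05 + 22220.76 = 83124.81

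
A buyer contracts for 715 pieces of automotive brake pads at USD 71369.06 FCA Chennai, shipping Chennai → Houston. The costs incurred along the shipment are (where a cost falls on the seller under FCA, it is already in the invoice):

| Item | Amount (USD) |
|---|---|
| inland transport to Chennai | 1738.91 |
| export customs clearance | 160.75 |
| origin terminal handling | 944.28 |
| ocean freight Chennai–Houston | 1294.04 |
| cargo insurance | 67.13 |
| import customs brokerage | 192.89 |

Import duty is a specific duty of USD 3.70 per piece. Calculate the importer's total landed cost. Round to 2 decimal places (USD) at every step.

Total landed cost: USD 76512.90

FCA: the seller delivers export-cleared goods to the carrier; the buyer bears costs from that point.
Already in the invoice (seller's account under FCA): inland to port, export clearance — exclude.
CIF value = FCA price + origin terminal + freight + insurance = 71369.06 + 944.28 + 1294.04 + 67.13 = 73674.51
Import duty = 715 × 3.70 = 2645.50
Buyer bears: origin terminal 944.28 + freight 1294.04 + insurance 67.13 + brokerage 192.89 + duty 2645.50 = 5143.84
Landed cost = invoice 71369.06 + 5143.84 = 76512.90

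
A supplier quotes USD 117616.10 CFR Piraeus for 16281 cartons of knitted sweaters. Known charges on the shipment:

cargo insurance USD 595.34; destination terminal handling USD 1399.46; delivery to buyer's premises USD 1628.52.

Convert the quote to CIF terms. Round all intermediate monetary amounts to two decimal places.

CIF price: USD 118211.44

Not relevant to the conversion: delivery, destination terminal — on the buyer under both terms; not part of either seller's price.
From CFR to CIF, the seller additionally bears: insurance.
CIF price = 117616.10 + 595.34 = 118211.44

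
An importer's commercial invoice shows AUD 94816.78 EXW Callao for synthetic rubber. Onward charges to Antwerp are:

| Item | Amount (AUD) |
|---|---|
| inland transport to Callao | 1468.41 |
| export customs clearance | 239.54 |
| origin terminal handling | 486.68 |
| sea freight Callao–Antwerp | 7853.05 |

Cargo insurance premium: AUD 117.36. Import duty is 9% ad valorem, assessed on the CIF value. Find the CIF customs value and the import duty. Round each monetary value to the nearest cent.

CIF = EXW price + pre-shipment costs + freight + insurance
CIF = 94816.78 + 1468.41 + 239.54 + 486.68 + 7853.05 + 117.36 = 104981.82
Import duty = 104981.82 × 9% = 9448.36

CIF value: AUD 104981.82; import duty: AUD 9448.36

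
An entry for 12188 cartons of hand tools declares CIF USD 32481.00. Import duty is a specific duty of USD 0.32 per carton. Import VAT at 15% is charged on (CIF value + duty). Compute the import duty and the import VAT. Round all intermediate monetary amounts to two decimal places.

Import duty: USD 3900.16; import VAT: USD 5457.17

Import duty = 12188 × 0.32 = 3900.16
VAT base = CIF + duty = 32481.00 + 3900.16 = 36381.16
Import VAT = 36381.16 × 15% = 5457.17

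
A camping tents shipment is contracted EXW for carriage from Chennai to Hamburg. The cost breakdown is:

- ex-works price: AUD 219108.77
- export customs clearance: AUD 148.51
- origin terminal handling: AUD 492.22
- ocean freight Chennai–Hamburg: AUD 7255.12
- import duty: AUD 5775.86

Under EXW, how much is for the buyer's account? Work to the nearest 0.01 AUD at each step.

Buyer's account: AUD 13671.71

EXW: the seller makes goods available at their premises; the buyer bears all onward costs.
Seller's account: goods 219108.77 = 219108.77
Buyer's account: export clearance 148.51 + origin terminal 492.22 + freight 7255.12 + duty 5775.86 = 13671.71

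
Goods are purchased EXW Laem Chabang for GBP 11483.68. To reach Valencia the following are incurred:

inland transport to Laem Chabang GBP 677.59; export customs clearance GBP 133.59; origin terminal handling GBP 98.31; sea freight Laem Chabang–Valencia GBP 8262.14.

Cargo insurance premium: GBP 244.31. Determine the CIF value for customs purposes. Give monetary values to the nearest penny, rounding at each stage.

CIF = EXW price + pre-shipment costs + freight + insurance
CIF = 11483.68 + 677.59 + 133.59 + 98.31 + 8262.14 + 244.31 = 20899.62

CIF value: GBP 20899.62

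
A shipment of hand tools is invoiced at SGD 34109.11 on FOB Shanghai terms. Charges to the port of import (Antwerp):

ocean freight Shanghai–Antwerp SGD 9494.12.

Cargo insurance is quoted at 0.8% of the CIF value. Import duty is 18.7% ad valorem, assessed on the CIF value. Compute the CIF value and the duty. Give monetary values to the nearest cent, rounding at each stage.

Let C be the CIF value. C = FOB price + freight + 0.8% × C
C − 0.8% × C = 34109.11 + 9494.12
0.992 × C = 43603.23
C = 43603.23 / 0.992 = 43954.87
Insurance premium = 0.8% × 43954.87 = 351.64
Import duty = 43954.87 × 18.7% = 8219.56

CIF value: SGD 43954.87; import duty: SGD 8219.56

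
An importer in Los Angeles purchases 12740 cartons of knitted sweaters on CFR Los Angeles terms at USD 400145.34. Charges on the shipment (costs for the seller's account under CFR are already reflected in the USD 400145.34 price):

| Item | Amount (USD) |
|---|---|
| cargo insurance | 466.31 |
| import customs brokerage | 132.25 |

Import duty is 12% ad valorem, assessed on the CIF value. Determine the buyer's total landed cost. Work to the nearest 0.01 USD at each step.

CFR: the seller pays costs through ocean freight to the destination port, but not insurance.
CIF value = CFR price + insurance = 400145.34 + 466.31 = 400611.65
Import duty = 400611.65 × 12% = 48073.40
Buyer bears: insurance 466.31 + brokerage 132.25 + duty 48073.40 = 48671.96
Landed cost = invoice 400145.34 + 48671.96 = 448817.30

Total landed cost: USD 448817.30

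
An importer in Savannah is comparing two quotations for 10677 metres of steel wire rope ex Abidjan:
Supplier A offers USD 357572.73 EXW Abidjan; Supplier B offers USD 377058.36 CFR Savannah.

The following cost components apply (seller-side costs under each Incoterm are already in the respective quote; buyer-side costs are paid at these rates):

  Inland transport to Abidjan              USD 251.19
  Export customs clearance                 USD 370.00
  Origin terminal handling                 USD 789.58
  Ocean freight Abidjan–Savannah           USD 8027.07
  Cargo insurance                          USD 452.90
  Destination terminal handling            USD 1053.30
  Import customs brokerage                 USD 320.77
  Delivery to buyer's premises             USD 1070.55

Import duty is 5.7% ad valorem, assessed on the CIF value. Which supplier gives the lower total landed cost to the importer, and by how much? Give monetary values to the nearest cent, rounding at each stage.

Supplier A is cheaper by USD 10620.51

Supplier A (EXW):
CIF value = EXW price + inland to port + export clearance + origin terminal + freight + insurance = 357572.73 + 251.19 + 370.00 + 789.58 + 8027.07 + 452.90 = 367463.47
Import duty = 367463.47 × 5.7% = 20945.42
Buyer bears (A): 251.19 + 370.00 + 789.58 + 8027.07 + 452.90 + 1053.30 + 320.77 + 1070.55 = 12335.36
Landed cost (A) = invoice 357572.73 + 12335.36 + duty 20945.42 = 390853.51
Supplier B (CFR):
CIF value = CFR price + insurance = 377058.36 + 452.90 = 377511.26
Import duty = 377511.26 × 5.7% = 21518.14
Buyer bears (B): 452.90 + 1053.30 + 320.77 + 1070.55 = 2897.52
Landed cost (B) = invoice 377058.36 + 2897.52 + duty 21518.14 = 401474.02
Difference = |390853.51 − 401474.02| = 10620.51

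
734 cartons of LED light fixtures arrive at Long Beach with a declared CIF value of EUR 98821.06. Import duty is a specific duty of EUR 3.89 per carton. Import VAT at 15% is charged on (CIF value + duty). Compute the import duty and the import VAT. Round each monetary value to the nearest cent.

Import duty: EUR 2855.26; import VAT: EUR 15251.45

Import duty = 734 × 3.89 = 2855.26
VAT base = CIF + duty = 98821.06 + 2855.26 = 101676.32
Import VAT = 101676.32 × 15% = 15251.45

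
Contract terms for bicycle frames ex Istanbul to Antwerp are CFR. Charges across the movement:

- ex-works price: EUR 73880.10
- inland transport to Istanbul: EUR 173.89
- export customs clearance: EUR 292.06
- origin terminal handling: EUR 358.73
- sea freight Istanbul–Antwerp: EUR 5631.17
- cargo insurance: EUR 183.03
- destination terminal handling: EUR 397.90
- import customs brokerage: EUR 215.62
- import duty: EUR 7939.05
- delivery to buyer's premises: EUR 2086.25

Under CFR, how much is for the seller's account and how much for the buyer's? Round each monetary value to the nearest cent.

Seller: EUR 80335.95; buyer: EUR 10821.85

CFR: the seller pays costs through ocean freight to the destination port, but not insurance.
Seller's account: goods 73880.10 + inland to port 173.89 + export clearance 292.06 + origin terminal 358.73 + freight 5631.17 = 80335.95
Buyer's account: insurance 183.03 + destination terminal 397.90 + brokerage 215.62 + duty 7939.05 + delivery 2086.25 = 10821.85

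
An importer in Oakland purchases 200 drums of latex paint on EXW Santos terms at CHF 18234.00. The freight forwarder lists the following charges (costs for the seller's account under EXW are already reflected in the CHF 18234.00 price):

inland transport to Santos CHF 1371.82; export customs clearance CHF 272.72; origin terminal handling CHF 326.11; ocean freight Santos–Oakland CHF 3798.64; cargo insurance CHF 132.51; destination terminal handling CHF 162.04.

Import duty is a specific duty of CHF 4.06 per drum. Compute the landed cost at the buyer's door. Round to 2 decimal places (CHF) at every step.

EXW: the seller makes goods available at their premises; the buyer bears all onward costs.
CIF value = EXW price + inland to port + export clearance + origin terminal + freight + insurance = 18234.00 + 1371.82 + 272.72 + 326.11 + 3798.64 + 132.51 = 24135.80
Import duty = 200 × 4.06 = 812.00
Buyer bears: inland to port 1371.82 + export clearance 272.72 + origin terminal 326.11 + freight 3798.64 + insurance 132.51 + destination terminal 162.04 + duty 812.00 = 6875.84
Landed cost = invoice 18234.00 + 6875.84 = 25109.84

Total landed cost: CHF 25109.84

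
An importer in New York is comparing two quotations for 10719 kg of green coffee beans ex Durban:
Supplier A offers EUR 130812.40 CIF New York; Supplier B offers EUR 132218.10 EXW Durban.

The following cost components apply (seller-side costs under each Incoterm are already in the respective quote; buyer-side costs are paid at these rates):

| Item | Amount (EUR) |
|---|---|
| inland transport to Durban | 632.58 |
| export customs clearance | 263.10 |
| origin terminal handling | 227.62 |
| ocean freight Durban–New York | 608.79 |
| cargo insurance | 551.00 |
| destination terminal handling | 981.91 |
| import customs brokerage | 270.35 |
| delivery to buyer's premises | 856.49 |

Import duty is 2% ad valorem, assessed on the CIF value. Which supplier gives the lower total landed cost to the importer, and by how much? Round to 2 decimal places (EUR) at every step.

Supplier A is cheaper by EUR 3762.56

Supplier A (CIF):
The CIF price already equals the CIF value: 130812.40
Import duty = 130812.40 × 2% = 2616.25
Buyer bears (A): 981.91 + 270.35 + 856.49 = 2108.75
Landed cost (A) = invoice 130812.40 + 2108.75 + duty 2616.25 = 135537.40
Supplier B (EXW):
CIF value = EXW price + inland to port + export clearance + origin terminal + freight + insurance = 132218.10 + 632.58 + 263.10 + 227.62 + 608.79 + 551.00 = 134501.19
Import duty = 134501.19 × 2% = 2690.02
Buyer bears (B): 632.58 + 263.10 + 227.62 + 608.79 + 551.00 + 981.91 + 270.35 + 856.49 = 4391.84
Landed cost (B) = invoice 132218.10 + 4391.84 + duty 2690.02 = 139299.96
Difference = |135537.40 − 139299.96| = 3762.56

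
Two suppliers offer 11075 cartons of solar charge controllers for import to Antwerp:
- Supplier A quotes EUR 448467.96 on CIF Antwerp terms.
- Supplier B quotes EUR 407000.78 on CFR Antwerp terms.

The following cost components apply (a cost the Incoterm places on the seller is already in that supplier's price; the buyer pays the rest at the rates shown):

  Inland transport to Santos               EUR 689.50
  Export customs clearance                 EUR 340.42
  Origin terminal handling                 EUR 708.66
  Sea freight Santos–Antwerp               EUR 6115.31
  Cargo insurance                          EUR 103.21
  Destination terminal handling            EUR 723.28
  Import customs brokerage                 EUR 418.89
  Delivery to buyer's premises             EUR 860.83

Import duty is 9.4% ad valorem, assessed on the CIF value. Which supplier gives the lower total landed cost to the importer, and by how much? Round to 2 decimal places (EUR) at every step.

Supplier A (CIF):
The CIF price already equals the CIF value: 448467.96
Import duty = 448467.96 × 9.4% = 42155.99
Buyer bears (A): 723.28 + 418.89 + 860.83 = 2003.00
Landed cost (A) = invoice 448467.96 + 2003.00 + duty 42155.99 = 492626.95
Supplier B (CFR):
CIF value = CFR price + insurance = 407000.78 + 103.21 = 407103.99
Import duty = 407103.99 × 9.4% = 38267.78
Buyer bears (B): 103.21 + 723.28 + 418.89 + 860.83 = 2106.21
Landed cost (B) = invoice 407000.78 + 2106.21 + duty 38267.78 = 447374.77
Difference = |492626.95 − 447374.77| = 45252.18

Supplier B is cheaper by EUR 45252.18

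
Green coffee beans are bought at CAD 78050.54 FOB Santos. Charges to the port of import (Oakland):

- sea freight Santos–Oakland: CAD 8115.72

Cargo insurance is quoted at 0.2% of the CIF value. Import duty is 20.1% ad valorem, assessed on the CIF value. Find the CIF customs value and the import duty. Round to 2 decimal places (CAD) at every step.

Let C be the CIF value. C = FOB price + freight + 0.2% × C
C − 0.2% × C = 78050.54 + 8115.72
0.998 × C = 86166.26
C = 86166.26 / 0.998 = 86338.94
Insurance premium = 0.2% × 86338.94 = 172.68
Import duty = 86338.94 × 20.1% = 17354.13

CIF value: CAD 86338.94; import duty: CAD 17354.13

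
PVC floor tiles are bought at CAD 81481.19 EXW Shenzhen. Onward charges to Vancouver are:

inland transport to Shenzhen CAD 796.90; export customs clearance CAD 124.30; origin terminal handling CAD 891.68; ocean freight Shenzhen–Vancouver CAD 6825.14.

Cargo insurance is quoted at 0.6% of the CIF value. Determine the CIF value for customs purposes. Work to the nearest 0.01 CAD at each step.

Let C be the CIF value. C = EXW price + pre-shipment costs + freight + 0.6% × C
C − 0.6% × C = 81481.19 + 796.90 + 124.30 + 891.68 + 6825.14
0.994 × C = 90119.21
C = 90119.21 / 0.994 = 90663.19
Insurance premium = 0.6% × 90663.19 = 543.98

CIF value: CAD 90663.19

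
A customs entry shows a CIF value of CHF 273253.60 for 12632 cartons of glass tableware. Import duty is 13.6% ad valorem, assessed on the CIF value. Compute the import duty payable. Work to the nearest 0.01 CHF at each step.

Import duty: CHF 37162.49

Import duty = 273253.60 × 13.6% = 37162.49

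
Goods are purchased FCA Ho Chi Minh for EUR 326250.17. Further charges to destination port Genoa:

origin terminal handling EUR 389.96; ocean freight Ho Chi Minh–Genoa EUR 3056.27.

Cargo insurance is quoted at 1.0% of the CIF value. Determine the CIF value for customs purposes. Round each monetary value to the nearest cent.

Let C be the CIF value. C = FCA price + pre-shipment costs + freight + 1.0% × C
C − 1.0% × C = 326250.17 + 389.96 + 3056.27
0.99 × C = 329696.40
C = 329696.40 / 0.99 = 333026.67
Insurance premium = 1.0% × 333026.67 = 3330.27

CIF value: EUR 333026.67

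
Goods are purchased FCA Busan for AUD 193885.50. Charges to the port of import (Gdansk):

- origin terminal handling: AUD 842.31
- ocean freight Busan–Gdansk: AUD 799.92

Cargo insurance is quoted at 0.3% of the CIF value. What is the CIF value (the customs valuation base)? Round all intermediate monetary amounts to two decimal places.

CIF value: AUD 196116.08

Let C be the CIF value. C = FCA price + pre-shipment costs + freight + 0.3% × C
C − 0.3% × C = 193885.50 + 842.31 + 799.92
0.997 × C = 195527.73
C = 195527.73 / 0.997 = 196116.08
Insurance premium = 0.3% × 196116.08 = 588.35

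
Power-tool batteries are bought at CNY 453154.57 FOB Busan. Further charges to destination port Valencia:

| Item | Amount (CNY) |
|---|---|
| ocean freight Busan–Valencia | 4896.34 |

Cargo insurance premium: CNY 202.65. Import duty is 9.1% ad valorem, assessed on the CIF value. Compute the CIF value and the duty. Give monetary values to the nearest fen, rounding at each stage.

CIF = FOB price + freight + insurance
CIF = 453154.57 + 4896.34 + 202.65 = 458253.56
Import duty = 458253.56 × 9.1% = 41701.07

CIF value: CNY 458253.56; import duty: CNY 41701.07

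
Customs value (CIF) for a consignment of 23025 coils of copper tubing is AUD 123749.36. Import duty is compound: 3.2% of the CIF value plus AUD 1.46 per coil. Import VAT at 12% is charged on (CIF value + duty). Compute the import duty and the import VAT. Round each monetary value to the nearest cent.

Ad valorem component: 123749.36 × 3.2% = 3959.98
Specific component: 23025 × 1.46 = 33616.50
Import duty = 3959.98 + 33616.50 = 37576.48
VAT base = CIF + duty = 123749.36 + 37576.48 = 161325.84
Import VAT = 161325.84 × 12% = 19359.10

Import duty: AUD 37576.48; import VAT: AUD 19359.10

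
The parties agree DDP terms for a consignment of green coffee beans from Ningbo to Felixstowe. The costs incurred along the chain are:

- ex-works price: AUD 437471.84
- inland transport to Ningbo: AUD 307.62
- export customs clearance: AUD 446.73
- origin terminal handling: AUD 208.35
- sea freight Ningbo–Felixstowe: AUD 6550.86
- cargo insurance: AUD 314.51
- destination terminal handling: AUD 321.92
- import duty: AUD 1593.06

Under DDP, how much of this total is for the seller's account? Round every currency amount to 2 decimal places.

DDP: the seller bears all costs including import duty.
Seller's account: goods 437471.84 + inland to port 307.62 + export clearance 446.73 + origin terminal 208.35 + freight 6550.86 + insurance 314.51 + destination terminal 321.92 + duty 1593.06 = 447214.89
Buyer's account: 0.00

Seller's account: AUD 447214.89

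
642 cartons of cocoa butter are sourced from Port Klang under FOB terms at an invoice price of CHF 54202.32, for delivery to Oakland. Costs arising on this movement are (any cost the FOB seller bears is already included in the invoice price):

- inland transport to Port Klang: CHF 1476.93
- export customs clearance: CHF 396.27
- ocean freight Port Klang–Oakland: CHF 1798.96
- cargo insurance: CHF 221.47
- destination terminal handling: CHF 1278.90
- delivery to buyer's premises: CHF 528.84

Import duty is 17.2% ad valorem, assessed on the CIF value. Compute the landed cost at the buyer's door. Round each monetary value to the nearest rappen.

FOB: the seller bears costs until goods are on board at the origin port; the buyer bears freight, insurance and all costs thereafter.
Already in the invoice (seller's account under FOB): inland to port, export clearance — exclude.
CIF value = FOB price + freight + insurance = 54202.32 + 1798.96 + 221.47 = 56222.75
Import duty = 56222.75 × 17.2% = 9670.31
Buyer bears: freight 1798.96 + insurance 221.47 + destination terminal 1278.90 + delivery 528.84 + duty 9670.31 = 13498.48
Landed cost = invoice 54202.32 + 13498.48 = 67700.80

Total landed cost: CHF 67700.80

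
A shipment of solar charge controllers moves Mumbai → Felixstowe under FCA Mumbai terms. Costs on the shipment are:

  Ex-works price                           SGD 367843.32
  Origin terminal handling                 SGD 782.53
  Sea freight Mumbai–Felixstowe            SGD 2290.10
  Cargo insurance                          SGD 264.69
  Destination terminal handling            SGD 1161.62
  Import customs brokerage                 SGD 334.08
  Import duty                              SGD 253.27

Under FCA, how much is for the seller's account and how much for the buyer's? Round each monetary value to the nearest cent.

FCA: the seller delivers export-cleared goods to the carrier; the buyer bears costs from that point.
Seller's account: goods 367843.32 = 367843.32
Buyer's account: origin terminal 782.53 + freight 2290.10 + insurance 264.69 + destination terminal 1161.62 + brokerage 334.08 + duty 253.27 = 5086.29

Seller: SGD 367843.32; buyer: SGD 5086.29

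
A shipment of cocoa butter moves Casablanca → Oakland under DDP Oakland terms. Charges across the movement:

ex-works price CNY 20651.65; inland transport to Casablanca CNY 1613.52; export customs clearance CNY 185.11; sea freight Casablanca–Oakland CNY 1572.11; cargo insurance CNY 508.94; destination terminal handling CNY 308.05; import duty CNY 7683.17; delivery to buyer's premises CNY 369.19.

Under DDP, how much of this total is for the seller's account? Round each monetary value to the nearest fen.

DDP: the seller bears all costs including import duty.
Seller's account: goods 20651.65 + inland to port 1613.52 + export clearance 185.11 + freight 1572.11 + insurance 508.94 + destination terminal 308.05 + duty 7683.17 + delivery 369.19 = 32891.74
Buyer's account: 0.00

Seller's account: CNY 32891.74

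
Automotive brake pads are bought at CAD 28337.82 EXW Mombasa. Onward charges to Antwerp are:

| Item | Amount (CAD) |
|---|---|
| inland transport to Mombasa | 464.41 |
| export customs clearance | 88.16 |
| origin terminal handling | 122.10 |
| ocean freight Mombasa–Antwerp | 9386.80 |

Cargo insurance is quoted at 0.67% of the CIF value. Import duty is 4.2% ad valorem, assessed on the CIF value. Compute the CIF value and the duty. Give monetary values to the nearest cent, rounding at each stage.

CIF value: CAD 38658.30; import duty: CAD 1623.65

Let C be the CIF value. C = EXW price + pre-shipment costs + freight + 0.67% × C
C − 0.67% × C = 28337.82 + 464.41 + 88.16 + 122.10 + 9386.80
0.9933 × C = 38399.29
C = 38399.29 / 0.9933 = 38658.30
Insurance premium = 0.67% × 38658.30 = 259.01
Import duty = 38658.30 × 4.2% = 1623.65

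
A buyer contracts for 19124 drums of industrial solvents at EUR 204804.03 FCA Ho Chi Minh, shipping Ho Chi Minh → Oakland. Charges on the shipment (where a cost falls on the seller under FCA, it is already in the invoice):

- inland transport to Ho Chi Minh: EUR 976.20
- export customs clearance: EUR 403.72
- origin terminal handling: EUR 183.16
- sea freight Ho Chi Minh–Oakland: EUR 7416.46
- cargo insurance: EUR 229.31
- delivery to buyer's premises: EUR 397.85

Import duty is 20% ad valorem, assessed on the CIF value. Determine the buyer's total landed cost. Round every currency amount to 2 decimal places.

FCA: the seller delivers export-cleared goods to the carrier; the buyer bears costs from that point.
Already in the invoice (seller's account under FCA): inland to port, export clearance — exclude.
CIF value = FCA price + origin terminal + freight + insurance = 204804.03 + 183.16 + 7416.46 + 229.31 = 212632.96
Import duty = 212632.96 × 20% = 42526.59
Buyer bears: origin terminal 183.16 + freight 7416.46 + insurance 229.31 + delivery 397.85 + duty 42526.59 = 50753.37
Landed cost = invoice 204804.03 + 50753.37 = 255557.40

Total landed cost: EUR 255557.40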